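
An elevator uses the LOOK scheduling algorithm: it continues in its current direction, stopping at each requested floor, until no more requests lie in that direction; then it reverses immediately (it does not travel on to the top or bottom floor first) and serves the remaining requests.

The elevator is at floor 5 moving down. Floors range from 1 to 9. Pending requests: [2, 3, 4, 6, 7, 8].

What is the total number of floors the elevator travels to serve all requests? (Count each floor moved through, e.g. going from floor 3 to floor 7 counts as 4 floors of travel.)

Answer: 9

Derivation:
Start at floor 5 moving down, LOOK stop order: [4, 3, 2, 6, 7, 8]
  5 → 4: |4-5| = 1, total = 1
  4 → 3: |3-4| = 1, total = 2
  3 → 2: |2-3| = 1, total = 3
  2 → 6: |6-2| = 4, total = 7
  6 → 7: |7-6| = 1, total = 8
  7 → 8: |8-7| = 1, total = 9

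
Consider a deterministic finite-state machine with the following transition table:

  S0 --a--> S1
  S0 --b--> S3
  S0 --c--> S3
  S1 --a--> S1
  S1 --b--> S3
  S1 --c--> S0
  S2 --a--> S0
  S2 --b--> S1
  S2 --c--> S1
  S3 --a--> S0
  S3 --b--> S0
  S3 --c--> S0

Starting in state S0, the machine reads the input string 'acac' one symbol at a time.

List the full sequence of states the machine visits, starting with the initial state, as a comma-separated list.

Start: S0
  read 'a': S0 --a--> S1
  read 'c': S1 --c--> S0
  read 'a': S0 --a--> S1
  read 'c': S1 --c--> S0

Answer: S0, S1, S0, S1, S0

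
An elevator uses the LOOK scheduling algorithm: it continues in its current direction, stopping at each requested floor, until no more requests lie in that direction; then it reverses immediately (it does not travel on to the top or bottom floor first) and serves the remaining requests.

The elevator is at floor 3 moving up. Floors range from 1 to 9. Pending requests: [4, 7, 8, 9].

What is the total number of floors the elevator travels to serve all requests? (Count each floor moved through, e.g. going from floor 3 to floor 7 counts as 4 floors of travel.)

Start at floor 3 moving up, LOOK stop order: [4, 7, 8, 9]
  3 → 4: |4-3| = 1, total = 1
  4 → 7: |7-4| = 3, total = 4
  7 → 8: |8-7| = 1, total = 5
  8 → 9: |9-8| = 1, total = 6

Answer: 6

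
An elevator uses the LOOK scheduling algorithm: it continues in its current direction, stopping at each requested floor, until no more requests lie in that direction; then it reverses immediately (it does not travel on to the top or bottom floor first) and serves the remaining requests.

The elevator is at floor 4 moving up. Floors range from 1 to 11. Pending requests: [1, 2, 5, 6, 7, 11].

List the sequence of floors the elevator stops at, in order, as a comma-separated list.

Answer: 5, 6, 7, 11, 2, 1

Derivation:
Current: 4, moving UP
Serve above first (ascending): [5, 6, 7, 11]
Then reverse, serve below (descending): [2, 1]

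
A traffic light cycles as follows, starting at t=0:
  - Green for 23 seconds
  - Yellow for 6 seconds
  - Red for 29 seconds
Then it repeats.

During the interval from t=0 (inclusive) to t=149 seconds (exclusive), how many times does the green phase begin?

Cycle = 23+6+29 = 58s
green phase starts at t = k*58 + 0 for k=0,1,2,...
Need k*58+0 < 149 → k < 2.569
k ∈ {0, ..., 2} → 3 starts

Answer: 3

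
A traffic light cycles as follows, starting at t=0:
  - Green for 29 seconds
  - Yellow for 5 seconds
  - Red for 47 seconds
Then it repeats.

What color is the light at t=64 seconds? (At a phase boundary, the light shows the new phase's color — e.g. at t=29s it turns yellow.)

Answer: red

Derivation:
Cycle length = 29 + 5 + 47 = 81s
t = 64, phase_t = 64 mod 81 = 64
64 >= 34 → RED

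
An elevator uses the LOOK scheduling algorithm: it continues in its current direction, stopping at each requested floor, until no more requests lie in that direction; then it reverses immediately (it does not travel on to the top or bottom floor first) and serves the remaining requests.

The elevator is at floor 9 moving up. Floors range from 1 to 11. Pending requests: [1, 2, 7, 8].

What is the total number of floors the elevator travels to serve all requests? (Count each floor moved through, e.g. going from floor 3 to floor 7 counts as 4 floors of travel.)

Start at floor 9 moving up, LOOK stop order: [8, 7, 2, 1]
  9 → 8: |8-9| = 1, total = 1
  8 → 7: |7-8| = 1, total = 2
  7 → 2: |2-7| = 5, total = 7
  2 → 1: |1-2| = 1, total = 8

Answer: 8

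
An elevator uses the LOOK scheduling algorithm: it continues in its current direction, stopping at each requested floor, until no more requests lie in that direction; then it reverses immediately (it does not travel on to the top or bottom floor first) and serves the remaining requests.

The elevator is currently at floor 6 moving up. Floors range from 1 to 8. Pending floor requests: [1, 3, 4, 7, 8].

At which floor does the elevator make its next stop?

Answer: 7

Derivation:
Current floor: 6, direction: up
Requests above: [7, 8]
Requests below: [1, 3, 4]
Moving up and requests lie above → nearest above is min([7, 8]) = 7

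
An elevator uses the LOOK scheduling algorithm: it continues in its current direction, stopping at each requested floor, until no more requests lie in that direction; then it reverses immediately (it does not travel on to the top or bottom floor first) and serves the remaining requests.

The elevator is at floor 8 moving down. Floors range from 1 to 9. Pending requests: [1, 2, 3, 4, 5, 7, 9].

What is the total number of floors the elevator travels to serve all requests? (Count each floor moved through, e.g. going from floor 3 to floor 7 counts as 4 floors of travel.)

Start at floor 8 moving down, LOOK stop order: [7, 5, 4, 3, 2, 1, 9]
  8 → 7: |7-8| = 1, total = 1
  7 → 5: |5-7| = 2, total = 3
  5 → 4: |4-5| = 1, total = 4
  4 → 3: |3-4| = 1, total = 5
  3 → 2: |2-3| = 1, total = 6
  2 → 1: |1-2| = 1, total = 7
  1 → 9: |9-1| = 8, total = 15

Answer: 15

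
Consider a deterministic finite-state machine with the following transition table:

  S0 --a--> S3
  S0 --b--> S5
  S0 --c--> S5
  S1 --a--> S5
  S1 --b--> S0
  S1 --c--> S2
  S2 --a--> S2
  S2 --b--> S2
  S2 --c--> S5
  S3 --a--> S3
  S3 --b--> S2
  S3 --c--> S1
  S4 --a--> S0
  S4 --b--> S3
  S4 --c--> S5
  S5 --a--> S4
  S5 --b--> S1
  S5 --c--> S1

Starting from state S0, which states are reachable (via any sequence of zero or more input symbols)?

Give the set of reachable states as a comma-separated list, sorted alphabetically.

Answer: S0, S1, S2, S3, S4, S5

Derivation:
BFS from S0:
  visit S0: S0--a-->S3 (new), S0--b-->S5 (new), S0--c-->S5 (seen)
  visit S3: S3--a-->S3 (seen), S3--b-->S2 (new), S3--c-->S1 (new)
  visit S5: S5--a-->S4 (new), S5--b-->S1 (seen), S5--c-->S1 (seen)
  visit S2: S2--a-->S2 (seen), S2--b-->S2 (seen), S2--c-->S5 (seen)
  visit S1: S1--a-->S5 (seen), S1--b-->S0 (seen), S1--c-->S2 (seen)
  visit S4: S4--a-->S0 (seen), S4--b-->S3 (seen), S4--c-->S5 (seen)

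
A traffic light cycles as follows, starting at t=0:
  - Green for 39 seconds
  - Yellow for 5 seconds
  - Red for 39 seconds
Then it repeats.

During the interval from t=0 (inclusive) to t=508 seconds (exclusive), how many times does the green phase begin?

Answer: 7

Derivation:
Cycle = 39+5+39 = 83s
green phase starts at t = k*83 + 0 for k=0,1,2,...
Need k*83+0 < 508 → k < 6.120
k ∈ {0, ..., 6} → 7 starts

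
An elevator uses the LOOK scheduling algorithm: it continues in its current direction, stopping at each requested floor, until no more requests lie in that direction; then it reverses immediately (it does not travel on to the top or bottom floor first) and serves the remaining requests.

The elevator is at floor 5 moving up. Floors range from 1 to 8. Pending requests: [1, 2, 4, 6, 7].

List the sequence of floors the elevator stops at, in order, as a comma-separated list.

Answer: 6, 7, 4, 2, 1

Derivation:
Current: 5, moving UP
Serve above first (ascending): [6, 7]
Then reverse, serve below (descending): [4, 2, 1]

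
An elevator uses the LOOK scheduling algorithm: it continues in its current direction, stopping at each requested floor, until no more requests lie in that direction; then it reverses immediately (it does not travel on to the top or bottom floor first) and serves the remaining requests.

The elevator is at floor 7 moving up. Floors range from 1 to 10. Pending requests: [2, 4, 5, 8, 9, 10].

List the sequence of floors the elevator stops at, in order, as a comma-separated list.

Answer: 8, 9, 10, 5, 4, 2

Derivation:
Current: 7, moving UP
Serve above first (ascending): [8, 9, 10]
Then reverse, serve below (descending): [5, 4, 2]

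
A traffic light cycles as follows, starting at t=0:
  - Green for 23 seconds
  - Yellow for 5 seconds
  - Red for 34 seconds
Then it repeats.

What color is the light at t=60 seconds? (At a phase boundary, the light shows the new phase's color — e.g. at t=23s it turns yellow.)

Answer: red

Derivation:
Cycle length = 23 + 5 + 34 = 62s
t = 60, phase_t = 60 mod 62 = 60
60 >= 28 → RED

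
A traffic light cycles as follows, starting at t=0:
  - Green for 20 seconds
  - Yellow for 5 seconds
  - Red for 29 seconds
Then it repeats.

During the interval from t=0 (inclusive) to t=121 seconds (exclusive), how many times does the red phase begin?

Answer: 2

Derivation:
Cycle = 20+5+29 = 54s
red phase starts at t = k*54 + 25 for k=0,1,2,...
Need k*54+25 < 121 → k < 1.778
k ∈ {0, ..., 1} → 2 starts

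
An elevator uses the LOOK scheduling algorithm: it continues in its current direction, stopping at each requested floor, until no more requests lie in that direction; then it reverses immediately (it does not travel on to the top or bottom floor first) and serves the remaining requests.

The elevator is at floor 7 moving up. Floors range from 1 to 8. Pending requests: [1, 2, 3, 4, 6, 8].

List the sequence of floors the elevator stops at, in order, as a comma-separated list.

Current: 7, moving UP
Serve above first (ascending): [8]
Then reverse, serve below (descending): [6, 4, 3, 2, 1]

Answer: 8, 6, 4, 3, 2, 1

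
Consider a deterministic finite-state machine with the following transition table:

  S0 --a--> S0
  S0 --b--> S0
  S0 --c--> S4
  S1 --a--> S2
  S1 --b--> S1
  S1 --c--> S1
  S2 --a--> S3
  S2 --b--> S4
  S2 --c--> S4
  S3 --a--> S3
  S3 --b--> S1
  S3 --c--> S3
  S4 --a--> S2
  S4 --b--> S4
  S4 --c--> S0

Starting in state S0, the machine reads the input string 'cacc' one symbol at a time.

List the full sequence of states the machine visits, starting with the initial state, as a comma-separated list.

Answer: S0, S4, S2, S4, S0

Derivation:
Start: S0
  read 'c': S0 --c--> S4
  read 'a': S4 --a--> S2
  read 'c': S2 --c--> S4
  read 'c': S4 --c--> S0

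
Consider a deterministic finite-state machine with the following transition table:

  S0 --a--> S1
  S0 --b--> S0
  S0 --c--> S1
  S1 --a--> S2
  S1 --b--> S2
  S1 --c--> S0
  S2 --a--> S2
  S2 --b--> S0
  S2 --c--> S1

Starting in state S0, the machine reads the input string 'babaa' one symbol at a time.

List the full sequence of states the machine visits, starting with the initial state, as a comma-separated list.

Start: S0
  read 'b': S0 --b--> S0
  read 'a': S0 --a--> S1
  read 'b': S1 --b--> S2
  read 'a': S2 --a--> S2
  read 'a': S2 --a--> S2

Answer: S0, S0, S1, S2, S2, S2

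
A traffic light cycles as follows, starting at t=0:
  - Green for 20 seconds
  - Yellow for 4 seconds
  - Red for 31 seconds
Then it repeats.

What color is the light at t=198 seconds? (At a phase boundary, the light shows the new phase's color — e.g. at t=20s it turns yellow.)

Cycle length = 20 + 4 + 31 = 55s
t = 198, phase_t = 198 mod 55 = 33
33 >= 24 → RED

Answer: red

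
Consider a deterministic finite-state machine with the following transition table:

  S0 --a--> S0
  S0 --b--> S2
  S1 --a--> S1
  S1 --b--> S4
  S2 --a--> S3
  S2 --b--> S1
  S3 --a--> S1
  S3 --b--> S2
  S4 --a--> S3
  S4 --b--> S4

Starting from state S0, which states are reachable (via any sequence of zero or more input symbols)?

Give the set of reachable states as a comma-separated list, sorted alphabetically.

BFS from S0:
  visit S0: S0--a-->S0 (seen), S0--b-->S2 (new)
  visit S2: S2--a-->S3 (new), S2--b-->S1 (new)
  visit S3: S3--a-->S1 (seen), S3--b-->S2 (seen)
  visit S1: S1--a-->S1 (seen), S1--b-->S4 (new)
  visit S4: S4--a-->S3 (seen), S4--b-->S4 (seen)

Answer: S0, S1, S2, S3, S4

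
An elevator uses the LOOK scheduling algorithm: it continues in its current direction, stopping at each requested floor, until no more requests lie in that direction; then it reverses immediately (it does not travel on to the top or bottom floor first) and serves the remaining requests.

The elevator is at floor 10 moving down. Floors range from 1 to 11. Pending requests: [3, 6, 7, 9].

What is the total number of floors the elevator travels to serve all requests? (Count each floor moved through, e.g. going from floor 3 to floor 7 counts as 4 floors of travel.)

Answer: 7

Derivation:
Start at floor 10 moving down, LOOK stop order: [9, 7, 6, 3]
  10 → 9: |9-10| = 1, total = 1
  9 → 7: |7-9| = 2, total = 3
  7 → 6: |6-7| = 1, total = 4
  6 → 3: |3-6| = 3, total = 7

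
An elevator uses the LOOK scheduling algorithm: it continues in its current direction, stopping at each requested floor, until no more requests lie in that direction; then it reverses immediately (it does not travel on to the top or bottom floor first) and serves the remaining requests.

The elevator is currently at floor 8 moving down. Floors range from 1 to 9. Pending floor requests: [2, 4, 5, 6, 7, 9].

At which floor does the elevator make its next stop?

Current floor: 8, direction: down
Requests above: [9]
Requests below: [2, 4, 5, 6, 7]
Moving down and requests lie below → nearest below is max([2, 4, 5, 6, 7]) = 7

Answer: 7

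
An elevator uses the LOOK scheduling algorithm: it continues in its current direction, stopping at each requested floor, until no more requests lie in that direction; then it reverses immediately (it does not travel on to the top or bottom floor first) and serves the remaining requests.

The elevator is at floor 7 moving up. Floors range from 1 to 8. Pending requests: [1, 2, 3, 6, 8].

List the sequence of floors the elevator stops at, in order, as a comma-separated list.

Current: 7, moving UP
Serve above first (ascending): [8]
Then reverse, serve below (descending): [6, 3, 2, 1]

Answer: 8, 6, 3, 2, 1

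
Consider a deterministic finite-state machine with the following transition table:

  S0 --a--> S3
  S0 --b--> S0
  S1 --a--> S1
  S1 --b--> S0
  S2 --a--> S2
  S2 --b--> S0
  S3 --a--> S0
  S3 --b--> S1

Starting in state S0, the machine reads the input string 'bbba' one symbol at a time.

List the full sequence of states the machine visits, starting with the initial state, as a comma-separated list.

Start: S0
  read 'b': S0 --b--> S0
  read 'b': S0 --b--> S0
  read 'b': S0 --b--> S0
  read 'a': S0 --a--> S3

Answer: S0, S0, S0, S0, S3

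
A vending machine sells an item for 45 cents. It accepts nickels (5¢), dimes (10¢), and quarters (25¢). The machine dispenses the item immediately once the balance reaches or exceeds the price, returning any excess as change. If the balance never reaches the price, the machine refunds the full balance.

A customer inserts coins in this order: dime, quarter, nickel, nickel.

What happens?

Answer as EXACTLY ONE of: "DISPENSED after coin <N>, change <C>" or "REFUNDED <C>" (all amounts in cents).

Price: 45¢
Coin 1 (dime, 10¢): balance = 10¢
Coin 2 (quarter, 25¢): balance = 35¢
Coin 3 (nickel, 5¢): balance = 40¢
Coin 4 (nickel, 5¢): balance = 45¢
  → balance >= price → DISPENSE, change = 45 - 45 = 0¢

Answer: DISPENSED after coin 4, change 0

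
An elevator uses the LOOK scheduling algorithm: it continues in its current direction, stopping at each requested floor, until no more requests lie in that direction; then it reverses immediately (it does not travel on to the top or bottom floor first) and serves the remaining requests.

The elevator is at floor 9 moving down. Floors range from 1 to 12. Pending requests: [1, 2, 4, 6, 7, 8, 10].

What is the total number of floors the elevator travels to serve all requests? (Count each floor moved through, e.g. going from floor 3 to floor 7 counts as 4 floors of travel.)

Start at floor 9 moving down, LOOK stop order: [8, 7, 6, 4, 2, 1, 10]
  9 → 8: |8-9| = 1, total = 1
  8 → 7: |7-8| = 1, total = 2
  7 → 6: |6-7| = 1, total = 3
  6 → 4: |4-6| = 2, total = 5
  4 → 2: |2-4| = 2, total = 7
  2 → 1: |1-2| = 1, total = 8
  1 → 10: |10-1| = 9, total = 17

Answer: 17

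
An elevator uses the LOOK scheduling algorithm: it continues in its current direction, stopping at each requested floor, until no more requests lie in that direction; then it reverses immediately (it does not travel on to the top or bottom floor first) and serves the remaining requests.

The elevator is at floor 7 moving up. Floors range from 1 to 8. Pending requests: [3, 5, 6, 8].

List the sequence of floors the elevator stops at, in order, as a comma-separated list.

Current: 7, moving UP
Serve above first (ascending): [8]
Then reverse, serve below (descending): [6, 5, 3]

Answer: 8, 6, 5, 3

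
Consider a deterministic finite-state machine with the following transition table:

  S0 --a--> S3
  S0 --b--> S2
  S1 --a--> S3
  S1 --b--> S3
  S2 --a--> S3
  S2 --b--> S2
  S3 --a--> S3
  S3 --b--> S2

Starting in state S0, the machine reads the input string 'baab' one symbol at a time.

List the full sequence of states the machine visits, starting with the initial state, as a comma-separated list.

Answer: S0, S2, S3, S3, S2

Derivation:
Start: S0
  read 'b': S0 --b--> S2
  read 'a': S2 --a--> S3
  read 'a': S3 --a--> S3
  read 'b': S3 --b--> S2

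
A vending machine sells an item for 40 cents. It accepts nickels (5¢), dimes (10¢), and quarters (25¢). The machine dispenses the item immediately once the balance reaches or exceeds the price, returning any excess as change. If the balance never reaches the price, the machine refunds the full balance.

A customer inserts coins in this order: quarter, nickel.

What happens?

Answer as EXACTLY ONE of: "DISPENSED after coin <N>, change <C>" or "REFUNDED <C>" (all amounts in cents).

Price: 40¢
Coin 1 (quarter, 25¢): balance = 25¢
Coin 2 (nickel, 5¢): balance = 30¢
All coins inserted, balance 30¢ < price 40¢ → REFUND 30¢

Answer: REFUNDED 30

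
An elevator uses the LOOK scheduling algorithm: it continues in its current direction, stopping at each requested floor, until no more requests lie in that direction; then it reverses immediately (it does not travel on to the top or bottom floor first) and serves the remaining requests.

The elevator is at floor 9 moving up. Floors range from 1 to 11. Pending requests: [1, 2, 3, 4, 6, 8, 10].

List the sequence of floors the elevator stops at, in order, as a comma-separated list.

Answer: 10, 8, 6, 4, 3, 2, 1

Derivation:
Current: 9, moving UP
Serve above first (ascending): [10]
Then reverse, serve below (descending): [8, 6, 4, 3, 2, 1]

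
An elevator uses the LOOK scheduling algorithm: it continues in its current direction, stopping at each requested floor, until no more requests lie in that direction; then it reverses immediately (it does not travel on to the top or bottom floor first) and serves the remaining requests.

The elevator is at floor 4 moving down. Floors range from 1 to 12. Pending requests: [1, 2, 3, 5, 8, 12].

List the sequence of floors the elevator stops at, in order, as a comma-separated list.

Current: 4, moving DOWN
Serve below first (descending): [3, 2, 1]
Then reverse, serve above (ascending): [5, 8, 12]

Answer: 3, 2, 1, 5, 8, 12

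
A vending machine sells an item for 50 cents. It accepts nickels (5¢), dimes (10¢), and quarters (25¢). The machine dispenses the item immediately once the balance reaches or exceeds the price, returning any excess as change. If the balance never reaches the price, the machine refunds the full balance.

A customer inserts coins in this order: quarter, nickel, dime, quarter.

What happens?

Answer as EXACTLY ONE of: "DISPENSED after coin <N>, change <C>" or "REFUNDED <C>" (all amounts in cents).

Answer: DISPENSED after coin 4, change 15

Derivation:
Price: 50¢
Coin 1 (quarter, 25¢): balance = 25¢
Coin 2 (nickel, 5¢): balance = 30¢
Coin 3 (dime, 10¢): balance = 40¢
Coin 4 (quarter, 25¢): balance = 65¢
  → balance >= price → DISPENSE, change = 65 - 50 = 15¢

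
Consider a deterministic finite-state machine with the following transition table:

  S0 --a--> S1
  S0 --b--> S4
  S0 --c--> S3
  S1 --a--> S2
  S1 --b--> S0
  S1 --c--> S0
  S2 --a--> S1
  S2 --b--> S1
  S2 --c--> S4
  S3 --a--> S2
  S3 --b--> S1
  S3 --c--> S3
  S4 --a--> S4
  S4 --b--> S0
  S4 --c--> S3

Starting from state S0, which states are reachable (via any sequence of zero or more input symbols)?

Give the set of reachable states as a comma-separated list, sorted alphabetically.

BFS from S0:
  visit S0: S0--a-->S1 (new), S0--b-->S4 (new), S0--c-->S3 (new)
  visit S1: S1--a-->S2 (new), S1--b-->S0 (seen), S1--c-->S0 (seen)
  visit S4: S4--a-->S4 (seen), S4--b-->S0 (seen), S4--c-->S3 (seen)
  visit S3: S3--a-->S2 (seen), S3--b-->S1 (seen), S3--c-->S3 (seen)
  visit S2: S2--a-->S1 (seen), S2--b-->S1 (seen), S2--c-->S4 (seen)

Answer: S0, S1, S2, S3, S4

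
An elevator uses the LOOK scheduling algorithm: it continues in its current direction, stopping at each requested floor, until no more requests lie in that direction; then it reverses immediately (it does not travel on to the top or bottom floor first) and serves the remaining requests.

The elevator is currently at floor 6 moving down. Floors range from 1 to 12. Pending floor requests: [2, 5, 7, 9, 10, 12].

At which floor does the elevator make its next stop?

Current floor: 6, direction: down
Requests above: [7, 9, 10, 12]
Requests below: [2, 5]
Moving down and requests lie below → nearest below is max([2, 5]) = 5

Answer: 5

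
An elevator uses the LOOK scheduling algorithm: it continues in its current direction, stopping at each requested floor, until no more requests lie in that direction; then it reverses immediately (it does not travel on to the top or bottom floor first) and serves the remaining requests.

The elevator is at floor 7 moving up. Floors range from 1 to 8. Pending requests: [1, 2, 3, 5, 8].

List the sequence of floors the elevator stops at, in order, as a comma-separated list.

Answer: 8, 5, 3, 2, 1

Derivation:
Current: 7, moving UP
Serve above first (ascending): [8]
Then reverse, serve below (descending): [5, 3, 2, 1]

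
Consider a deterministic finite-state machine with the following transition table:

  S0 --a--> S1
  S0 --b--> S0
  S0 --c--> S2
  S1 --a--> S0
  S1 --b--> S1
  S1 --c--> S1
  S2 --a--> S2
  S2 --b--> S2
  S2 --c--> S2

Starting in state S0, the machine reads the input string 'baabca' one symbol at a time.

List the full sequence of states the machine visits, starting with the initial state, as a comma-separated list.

Answer: S0, S0, S1, S0, S0, S2, S2

Derivation:
Start: S0
  read 'b': S0 --b--> S0
  read 'a': S0 --a--> S1
  read 'a': S1 --a--> S0
  read 'b': S0 --b--> S0
  read 'c': S0 --c--> S2
  read 'a': S2 --a--> S2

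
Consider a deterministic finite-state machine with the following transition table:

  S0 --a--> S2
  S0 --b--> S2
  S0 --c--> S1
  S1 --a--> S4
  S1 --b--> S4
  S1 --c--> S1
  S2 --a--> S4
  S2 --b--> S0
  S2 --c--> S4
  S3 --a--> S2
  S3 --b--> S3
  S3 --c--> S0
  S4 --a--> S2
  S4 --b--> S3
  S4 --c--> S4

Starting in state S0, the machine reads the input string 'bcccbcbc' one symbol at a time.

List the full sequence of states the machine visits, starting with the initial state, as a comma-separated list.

Start: S0
  read 'b': S0 --b--> S2
  read 'c': S2 --c--> S4
  read 'c': S4 --c--> S4
  read 'c': S4 --c--> S4
  read 'b': S4 --b--> S3
  read 'c': S3 --c--> S0
  read 'b': S0 --b--> S2
  read 'c': S2 --c--> S4

Answer: S0, S2, S4, S4, S4, S3, S0, S2, S4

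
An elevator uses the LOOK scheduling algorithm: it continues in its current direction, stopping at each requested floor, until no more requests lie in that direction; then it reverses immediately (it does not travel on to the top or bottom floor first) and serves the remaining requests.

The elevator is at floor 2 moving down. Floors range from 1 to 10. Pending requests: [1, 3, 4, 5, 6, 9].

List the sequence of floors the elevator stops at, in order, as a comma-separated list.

Current: 2, moving DOWN
Serve below first (descending): [1]
Then reverse, serve above (ascending): [3, 4, 5, 6, 9]

Answer: 1, 3, 4, 5, 6, 9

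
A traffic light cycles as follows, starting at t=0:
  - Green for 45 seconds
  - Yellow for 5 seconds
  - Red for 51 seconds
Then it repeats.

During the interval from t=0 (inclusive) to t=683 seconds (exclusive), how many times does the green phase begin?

Cycle = 45+5+51 = 101s
green phase starts at t = k*101 + 0 for k=0,1,2,...
Need k*101+0 < 683 → k < 6.762
k ∈ {0, ..., 6} → 7 starts

Answer: 7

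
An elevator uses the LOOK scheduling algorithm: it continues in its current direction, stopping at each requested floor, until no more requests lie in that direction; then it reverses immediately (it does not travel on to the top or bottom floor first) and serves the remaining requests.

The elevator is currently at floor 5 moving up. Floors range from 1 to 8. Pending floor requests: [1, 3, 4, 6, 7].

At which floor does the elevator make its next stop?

Answer: 6

Derivation:
Current floor: 5, direction: up
Requests above: [6, 7]
Requests below: [1, 3, 4]
Moving up and requests lie above → nearest above is min([6, 7]) = 6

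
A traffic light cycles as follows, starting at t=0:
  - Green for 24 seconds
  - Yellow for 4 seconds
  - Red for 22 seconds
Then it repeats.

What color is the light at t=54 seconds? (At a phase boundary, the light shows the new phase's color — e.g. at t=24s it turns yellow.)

Answer: green

Derivation:
Cycle length = 24 + 4 + 22 = 50s
t = 54, phase_t = 54 mod 50 = 4
4 < 24 (green end) → GREEN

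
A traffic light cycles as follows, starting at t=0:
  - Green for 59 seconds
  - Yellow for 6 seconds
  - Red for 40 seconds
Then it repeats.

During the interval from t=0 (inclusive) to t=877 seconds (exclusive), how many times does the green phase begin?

Answer: 9

Derivation:
Cycle = 59+6+40 = 105s
green phase starts at t = k*105 + 0 for k=0,1,2,...
Need k*105+0 < 877 → k < 8.352
k ∈ {0, ..., 8} → 9 starts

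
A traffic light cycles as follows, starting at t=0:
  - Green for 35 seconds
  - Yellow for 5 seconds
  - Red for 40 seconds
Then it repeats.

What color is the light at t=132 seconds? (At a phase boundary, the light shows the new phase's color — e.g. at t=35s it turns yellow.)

Answer: red

Derivation:
Cycle length = 35 + 5 + 40 = 80s
t = 132, phase_t = 132 mod 80 = 52
52 >= 40 → RED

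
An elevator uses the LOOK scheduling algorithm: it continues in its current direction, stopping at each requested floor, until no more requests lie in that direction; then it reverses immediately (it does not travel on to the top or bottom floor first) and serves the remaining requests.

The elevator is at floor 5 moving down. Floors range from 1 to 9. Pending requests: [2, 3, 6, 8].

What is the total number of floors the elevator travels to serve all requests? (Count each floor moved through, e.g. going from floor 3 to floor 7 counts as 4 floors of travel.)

Answer: 9

Derivation:
Start at floor 5 moving down, LOOK stop order: [3, 2, 6, 8]
  5 → 3: |3-5| = 2, total = 2
  3 → 2: |2-3| = 1, total = 3
  2 → 6: |6-2| = 4, total = 7
  6 → 8: |8-6| = 2, total = 9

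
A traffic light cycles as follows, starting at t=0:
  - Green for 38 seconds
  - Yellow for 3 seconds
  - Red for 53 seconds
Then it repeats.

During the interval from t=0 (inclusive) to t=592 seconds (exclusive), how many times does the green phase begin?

Cycle = 38+3+53 = 94s
green phase starts at t = k*94 + 0 for k=0,1,2,...
Need k*94+0 < 592 → k < 6.298
k ∈ {0, ..., 6} → 7 starts

Answer: 7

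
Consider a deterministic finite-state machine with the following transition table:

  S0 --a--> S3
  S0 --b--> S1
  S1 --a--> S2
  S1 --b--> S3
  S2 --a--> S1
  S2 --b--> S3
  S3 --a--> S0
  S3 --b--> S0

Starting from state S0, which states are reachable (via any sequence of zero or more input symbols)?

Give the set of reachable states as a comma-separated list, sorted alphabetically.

BFS from S0:
  visit S0: S0--a-->S3 (new), S0--b-->S1 (new)
  visit S3: S3--a-->S0 (seen), S3--b-->S0 (seen)
  visit S1: S1--a-->S2 (new), S1--b-->S3 (seen)
  visit S2: S2--a-->S1 (seen), S2--b-->S3 (seen)

Answer: S0, S1, S2, S3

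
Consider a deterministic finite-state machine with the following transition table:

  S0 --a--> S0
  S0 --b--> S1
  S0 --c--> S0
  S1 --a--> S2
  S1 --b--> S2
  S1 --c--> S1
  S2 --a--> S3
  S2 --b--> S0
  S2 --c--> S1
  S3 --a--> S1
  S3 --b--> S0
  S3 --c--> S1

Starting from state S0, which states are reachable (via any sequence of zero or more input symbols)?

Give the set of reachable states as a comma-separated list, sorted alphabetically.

Answer: S0, S1, S2, S3

Derivation:
BFS from S0:
  visit S0: S0--a-->S0 (seen), S0--b-->S1 (new), S0--c-->S0 (seen)
  visit S1: S1--a-->S2 (new), S1--b-->S2 (seen), S1--c-->S1 (seen)
  visit S2: S2--a-->S3 (new), S2--b-->S0 (seen), S2--c-->S1 (seen)
  visit S3: S3--a-->S1 (seen), S3--b-->S0 (seen), S3--c-->S1 (seen)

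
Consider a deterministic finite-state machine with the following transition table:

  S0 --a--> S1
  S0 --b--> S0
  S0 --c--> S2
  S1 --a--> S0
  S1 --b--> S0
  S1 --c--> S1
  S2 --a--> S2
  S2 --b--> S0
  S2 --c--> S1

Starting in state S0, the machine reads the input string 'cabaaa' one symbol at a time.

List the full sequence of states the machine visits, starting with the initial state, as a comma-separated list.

Start: S0
  read 'c': S0 --c--> S2
  read 'a': S2 --a--> S2
  read 'b': S2 --b--> S0
  read 'a': S0 --a--> S1
  read 'a': S1 --a--> S0
  read 'a': S0 --a--> S1

Answer: S0, S2, S2, S0, S1, S0, S1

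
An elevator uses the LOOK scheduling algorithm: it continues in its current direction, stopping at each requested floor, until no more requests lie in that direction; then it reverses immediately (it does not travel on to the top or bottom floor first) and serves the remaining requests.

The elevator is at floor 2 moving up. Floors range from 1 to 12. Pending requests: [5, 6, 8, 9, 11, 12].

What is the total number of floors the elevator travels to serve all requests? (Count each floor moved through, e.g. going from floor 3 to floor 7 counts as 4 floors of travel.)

Answer: 10

Derivation:
Start at floor 2 moving up, LOOK stop order: [5, 6, 8, 9, 11, 12]
  2 → 5: |5-2| = 3, total = 3
  5 → 6: |6-5| = 1, total = 4
  6 → 8: |8-6| = 2, total = 6
  8 → 9: |9-8| = 1, total = 7
  9 → 11: |11-9| = 2, total = 9
  11 → 12: |12-11| = 1, total = 10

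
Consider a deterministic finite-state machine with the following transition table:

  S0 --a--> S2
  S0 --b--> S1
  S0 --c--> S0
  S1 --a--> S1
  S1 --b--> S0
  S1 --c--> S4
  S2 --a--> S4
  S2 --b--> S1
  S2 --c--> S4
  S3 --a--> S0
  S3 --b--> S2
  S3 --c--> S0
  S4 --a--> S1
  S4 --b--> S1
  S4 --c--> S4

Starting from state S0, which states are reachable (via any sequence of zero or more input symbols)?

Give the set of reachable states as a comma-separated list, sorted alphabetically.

Answer: S0, S1, S2, S4

Derivation:
BFS from S0:
  visit S0: S0--a-->S2 (new), S0--b-->S1 (new), S0--c-->S0 (seen)
  visit S2: S2--a-->S4 (new), S2--b-->S1 (seen), S2--c-->S4 (seen)
  visit S1: S1--a-->S1 (seen), S1--b-->S0 (seen), S1--c-->S4 (seen)
  visit S4: S4--a-->S1 (seen), S4--b-->S1 (seen), S4--c-->S4 (seen)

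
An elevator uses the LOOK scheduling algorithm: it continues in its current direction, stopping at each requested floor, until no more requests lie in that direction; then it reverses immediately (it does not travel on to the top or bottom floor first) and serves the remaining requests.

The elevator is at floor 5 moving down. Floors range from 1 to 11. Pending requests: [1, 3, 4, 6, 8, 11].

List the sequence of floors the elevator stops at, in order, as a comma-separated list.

Answer: 4, 3, 1, 6, 8, 11

Derivation:
Current: 5, moving DOWN
Serve below first (descending): [4, 3, 1]
Then reverse, serve above (ascending): [6, 8, 11]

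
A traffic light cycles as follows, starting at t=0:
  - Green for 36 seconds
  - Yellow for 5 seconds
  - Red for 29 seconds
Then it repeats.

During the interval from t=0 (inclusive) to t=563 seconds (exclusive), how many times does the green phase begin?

Answer: 9

Derivation:
Cycle = 36+5+29 = 70s
green phase starts at t = k*70 + 0 for k=0,1,2,...
Need k*70+0 < 563 → k < 8.043
k ∈ {0, ..., 8} → 9 starts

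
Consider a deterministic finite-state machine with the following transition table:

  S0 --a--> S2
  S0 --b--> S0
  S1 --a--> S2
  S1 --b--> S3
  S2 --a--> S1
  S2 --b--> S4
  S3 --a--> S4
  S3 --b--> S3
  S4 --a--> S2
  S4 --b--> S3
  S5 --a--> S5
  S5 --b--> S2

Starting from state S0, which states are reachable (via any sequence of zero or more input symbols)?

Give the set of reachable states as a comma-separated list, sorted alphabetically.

BFS from S0:
  visit S0: S0--a-->S2 (new), S0--b-->S0 (seen)
  visit S2: S2--a-->S1 (new), S2--b-->S4 (new)
  visit S1: S1--a-->S2 (seen), S1--b-->S3 (new)
  visit S4: S4--a-->S2 (seen), S4--b-->S3 (seen)
  visit S3: S3--a-->S4 (seen), S3--b-->S3 (seen)

Answer: S0, S1, S2, S3, S4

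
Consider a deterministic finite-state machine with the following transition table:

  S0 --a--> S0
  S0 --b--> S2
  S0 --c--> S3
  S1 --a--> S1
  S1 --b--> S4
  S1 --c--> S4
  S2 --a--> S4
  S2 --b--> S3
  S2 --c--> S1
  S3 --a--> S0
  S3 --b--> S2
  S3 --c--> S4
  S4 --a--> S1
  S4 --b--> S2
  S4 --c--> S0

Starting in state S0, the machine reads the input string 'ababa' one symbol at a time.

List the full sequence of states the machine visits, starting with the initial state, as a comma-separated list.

Start: S0
  read 'a': S0 --a--> S0
  read 'b': S0 --b--> S2
  read 'a': S2 --a--> S4
  read 'b': S4 --b--> S2
  read 'a': S2 --a--> S4

Answer: S0, S0, S2, S4, S2, S4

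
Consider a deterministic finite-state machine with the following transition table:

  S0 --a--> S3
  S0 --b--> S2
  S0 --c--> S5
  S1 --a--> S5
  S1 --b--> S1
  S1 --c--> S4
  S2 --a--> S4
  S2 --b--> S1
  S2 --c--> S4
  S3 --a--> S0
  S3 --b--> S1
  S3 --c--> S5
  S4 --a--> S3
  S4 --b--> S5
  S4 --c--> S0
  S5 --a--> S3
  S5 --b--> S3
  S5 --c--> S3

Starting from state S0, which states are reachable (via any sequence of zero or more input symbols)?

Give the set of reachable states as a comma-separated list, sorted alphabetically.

Answer: S0, S1, S2, S3, S4, S5

Derivation:
BFS from S0:
  visit S0: S0--a-->S3 (new), S0--b-->S2 (new), S0--c-->S5 (new)
  visit S3: S3--a-->S0 (seen), S3--b-->S1 (new), S3--c-->S5 (seen)
  visit S2: S2--a-->S4 (new), S2--b-->S1 (seen), S2--c-->S4 (seen)
  visit S5: S5--a-->S3 (seen), S5--b-->S3 (seen), S5--c-->S3 (seen)
  visit S1: S1--a-->S5 (seen), S1--b-->S1 (seen), S1--c-->S4 (seen)
  visit S4: S4--a-->S3 (seen), S4--b-->S5 (seen), S4--c-->S0 (seen)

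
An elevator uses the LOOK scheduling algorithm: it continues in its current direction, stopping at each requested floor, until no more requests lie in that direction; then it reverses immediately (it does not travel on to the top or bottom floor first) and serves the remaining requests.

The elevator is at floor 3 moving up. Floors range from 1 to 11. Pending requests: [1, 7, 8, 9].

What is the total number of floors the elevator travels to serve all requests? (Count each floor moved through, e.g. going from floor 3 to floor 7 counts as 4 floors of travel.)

Answer: 14

Derivation:
Start at floor 3 moving up, LOOK stop order: [7, 8, 9, 1]
  3 → 7: |7-3| = 4, total = 4
  7 → 8: |8-7| = 1, total = 5
  8 → 9: |9-8| = 1, total = 6
  9 → 1: |1-9| = 8, total = 14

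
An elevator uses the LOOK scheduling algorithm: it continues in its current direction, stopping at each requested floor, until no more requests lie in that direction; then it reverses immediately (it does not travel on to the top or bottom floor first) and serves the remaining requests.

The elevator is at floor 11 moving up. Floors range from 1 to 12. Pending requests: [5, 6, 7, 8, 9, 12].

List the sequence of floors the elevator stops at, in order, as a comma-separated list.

Answer: 12, 9, 8, 7, 6, 5

Derivation:
Current: 11, moving UP
Serve above first (ascending): [12]
Then reverse, serve below (descending): [9, 8, 7, 6, 5]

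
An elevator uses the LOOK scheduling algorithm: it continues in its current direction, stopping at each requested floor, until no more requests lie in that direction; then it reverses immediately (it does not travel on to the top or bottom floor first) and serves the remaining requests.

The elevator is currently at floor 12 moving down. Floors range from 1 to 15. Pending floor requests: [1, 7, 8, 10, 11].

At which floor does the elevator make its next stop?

Current floor: 12, direction: down
Requests above: []
Requests below: [1, 7, 8, 10, 11]
Moving down and requests lie below → nearest below is max([1, 7, 8, 10, 11]) = 11

Answer: 11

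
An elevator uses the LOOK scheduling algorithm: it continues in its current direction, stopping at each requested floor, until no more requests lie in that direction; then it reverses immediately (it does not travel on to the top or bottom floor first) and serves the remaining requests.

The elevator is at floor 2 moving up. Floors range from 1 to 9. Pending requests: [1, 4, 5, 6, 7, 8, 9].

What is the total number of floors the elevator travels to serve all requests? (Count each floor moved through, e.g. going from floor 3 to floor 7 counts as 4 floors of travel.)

Start at floor 2 moving up, LOOK stop order: [4, 5, 6, 7, 8, 9, 1]
  2 → 4: |4-2| = 2, total = 2
  4 → 5: |5-4| = 1, total = 3
  5 → 6: |6-5| = 1, total = 4
  6 → 7: |7-6| = 1, total = 5
  7 → 8: |8-7| = 1, total = 6
  8 → 9: |9-8| = 1, total = 7
  9 → 1: |1-9| = 8, total = 15

Answer: 15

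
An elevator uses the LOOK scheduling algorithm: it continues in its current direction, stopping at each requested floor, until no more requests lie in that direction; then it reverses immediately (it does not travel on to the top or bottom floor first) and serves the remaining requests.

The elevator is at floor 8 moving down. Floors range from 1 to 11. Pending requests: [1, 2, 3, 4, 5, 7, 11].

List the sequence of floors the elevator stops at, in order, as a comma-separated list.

Answer: 7, 5, 4, 3, 2, 1, 11

Derivation:
Current: 8, moving DOWN
Serve below first (descending): [7, 5, 4, 3, 2, 1]
Then reverse, serve above (ascending): [11]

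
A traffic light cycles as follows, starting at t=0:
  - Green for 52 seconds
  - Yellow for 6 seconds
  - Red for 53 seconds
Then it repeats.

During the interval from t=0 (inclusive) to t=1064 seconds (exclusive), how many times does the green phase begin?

Cycle = 52+6+53 = 111s
green phase starts at t = k*111 + 0 for k=0,1,2,...
Need k*111+0 < 1064 → k < 9.586
k ∈ {0, ..., 9} → 10 starts

Answer: 10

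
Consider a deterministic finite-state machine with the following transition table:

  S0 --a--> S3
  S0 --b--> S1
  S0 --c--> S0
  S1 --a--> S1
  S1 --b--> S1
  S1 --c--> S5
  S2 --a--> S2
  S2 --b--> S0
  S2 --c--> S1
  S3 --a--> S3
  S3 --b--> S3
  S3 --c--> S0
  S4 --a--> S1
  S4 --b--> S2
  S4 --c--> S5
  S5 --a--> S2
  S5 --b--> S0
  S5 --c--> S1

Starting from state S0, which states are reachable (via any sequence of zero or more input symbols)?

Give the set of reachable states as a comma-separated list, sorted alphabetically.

Answer: S0, S1, S2, S3, S5

Derivation:
BFS from S0:
  visit S0: S0--a-->S3 (new), S0--b-->S1 (new), S0--c-->S0 (seen)
  visit S3: S3--a-->S3 (seen), S3--b-->S3 (seen), S3--c-->S0 (seen)
  visit S1: S1--a-->S1 (seen), S1--b-->S1 (seen), S1--c-->S5 (new)
  visit S5: S5--a-->S2 (new), S5--b-->S0 (seen), S5--c-->S1 (seen)
  visit S2: S2--a-->S2 (seen), S2--b-->S0 (seen), S2--c-->S1 (seen)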